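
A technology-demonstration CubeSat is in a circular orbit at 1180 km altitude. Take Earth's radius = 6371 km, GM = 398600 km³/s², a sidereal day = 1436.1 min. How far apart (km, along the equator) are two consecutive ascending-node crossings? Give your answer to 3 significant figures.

Semi-major axis a = 6371 + 1180 = 7551 km. Period T = 2π√(a³/μ) = 2π√(7551³/398600) = 6530.1 s = 108.83 min.
During one orbit Earth rotates (6530.1 / 86166) × 360° = 27.28°.
At the equator that is 27.28° × (2π·6371/360) km/° = 27.28 × 111.2 = 3034 km.

3030 km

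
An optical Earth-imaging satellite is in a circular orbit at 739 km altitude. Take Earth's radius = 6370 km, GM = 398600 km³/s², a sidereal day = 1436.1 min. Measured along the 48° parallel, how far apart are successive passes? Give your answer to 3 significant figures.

1850 km

Semi-major axis a = 6370 + 739 = 7109 km. Period T = 2π√(a³/μ) = 2π√(7109³/398600) = 5965.2 s = 99.42 min.
Node shift per orbit = (5965.2/86166) × 360° = 24.92°.
Equatorial spacing = 24.92 × 111.2 km/° = 2771 km.
At 48° latitude, spacing = 2771 × cos(48°) = 1854 km.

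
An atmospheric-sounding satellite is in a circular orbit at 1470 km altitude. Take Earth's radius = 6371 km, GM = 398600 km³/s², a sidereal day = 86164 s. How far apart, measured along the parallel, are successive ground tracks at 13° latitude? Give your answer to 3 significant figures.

3130 km

Semi-major axis a = 6371 + 1470 = 7841 km. Period T = 2π√(a³/μ) = 2π√(7841³/398600) = 6909.8 s = 115.16 min.
Node shift per orbit = (6909.8/86164) × 360° = 28.87°.
Equatorial spacing = 28.87 × 111.2 km/° = 3210 km.
At 13° latitude, spacing = 3210 × cos(13°) = 3128 km.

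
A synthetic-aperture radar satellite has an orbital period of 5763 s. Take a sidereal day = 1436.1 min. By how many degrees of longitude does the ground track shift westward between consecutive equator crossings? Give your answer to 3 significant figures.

During one orbit Earth rotates (5763.0 / 86166) × 360° = 24.08°.

24.1°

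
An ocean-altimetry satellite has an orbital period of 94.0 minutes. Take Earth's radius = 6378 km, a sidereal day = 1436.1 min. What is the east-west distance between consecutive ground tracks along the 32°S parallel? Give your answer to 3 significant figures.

2220 km

T = 94.0 min = 5640.0 s.
Node shift per orbit = (5640.0/86166) × 360° = 23.56°.
Equatorial spacing = 23.56 × 111.3 km/° = 2623 km.
At 32° latitude, spacing = 2623 × cos(32°) = 2224 km.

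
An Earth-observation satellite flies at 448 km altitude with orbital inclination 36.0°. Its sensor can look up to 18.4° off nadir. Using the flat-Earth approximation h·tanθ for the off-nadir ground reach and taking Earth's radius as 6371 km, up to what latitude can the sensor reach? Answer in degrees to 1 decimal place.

37.3°

For a prograde orbit the ground track reaches latitude ±i = ±36.0°.
Sensor half-swath on the ground ≈ 448·tan(18.4°) = 149 km = 1.34° of latitude.
Maximum observable latitude ≈ 36.0 + 1.34 = 37.3°.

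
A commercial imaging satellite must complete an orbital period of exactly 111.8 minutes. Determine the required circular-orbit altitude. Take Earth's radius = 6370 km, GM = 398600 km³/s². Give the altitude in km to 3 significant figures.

T = 111.8 min = 6708.0 s.
From T = 2π√(a³/μ): a = (μ T²/4π²)^(1/3) = (398600 × 6708.0² / 4π²)^(1/3) = 7688 km.
Altitude h = a − R = 7688 − 6370 = 1318 km.

1320 km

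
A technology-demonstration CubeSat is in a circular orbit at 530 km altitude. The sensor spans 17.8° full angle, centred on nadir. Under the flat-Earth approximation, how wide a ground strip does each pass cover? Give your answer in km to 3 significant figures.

166 km

Half-angle = 17.8°/2 = 8.9°.
Swath width ≈ 2h·tan(θ/2) = 2 × 530 × tan(8.9°) = 166.0 km.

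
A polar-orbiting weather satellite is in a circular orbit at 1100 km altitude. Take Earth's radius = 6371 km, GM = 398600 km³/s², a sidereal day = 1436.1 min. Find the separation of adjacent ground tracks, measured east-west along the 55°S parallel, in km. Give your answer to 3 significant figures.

1710 km

Semi-major axis a = 6371 + 1100 = 7471 km. Period T = 2π√(a³/μ) = 2π√(7471³/398600) = 6426.6 s = 107.11 min.
Node shift per orbit = (6426.6/86166) × 360° = 26.85°.
Equatorial spacing = 26.85 × 111.2 km/° = 2986 km.
At 55° latitude, spacing = 2986 × cos(55°) = 1712 km.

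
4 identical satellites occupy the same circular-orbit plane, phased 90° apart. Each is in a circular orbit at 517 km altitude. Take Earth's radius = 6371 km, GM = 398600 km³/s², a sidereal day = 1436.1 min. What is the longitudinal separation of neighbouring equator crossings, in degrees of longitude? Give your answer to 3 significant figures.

5.94°

Semi-major axis a = 6371 + 517 = 6888 km. Period T = 2π√(a³/μ) = 2π√(6888³/398600) = 5689.2 s = 94.82 min.
Single-satellite node shift = (5689.2/86166) × 360° = 23.77°.
With 4 satellites evenly phased, successive equator crossings are 23.77/4 = 5.942° apart.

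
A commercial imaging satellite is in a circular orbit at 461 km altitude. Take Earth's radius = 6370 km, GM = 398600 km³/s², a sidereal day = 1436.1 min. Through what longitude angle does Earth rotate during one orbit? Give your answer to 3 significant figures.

Semi-major axis a = 6370 + 461 = 6831 km. Period T = 2π√(a³/μ) = 2π√(6831³/398600) = 5618.7 s = 93.65 min.
During one orbit Earth rotates (5618.7 / 86166) × 360° = 23.47°.

23.5°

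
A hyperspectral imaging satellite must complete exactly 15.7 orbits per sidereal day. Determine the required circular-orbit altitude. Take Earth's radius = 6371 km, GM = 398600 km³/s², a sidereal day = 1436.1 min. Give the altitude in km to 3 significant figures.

354 km

Required period T = 86166 / 15.7 = 5488.3 s.
From T = 2π√(a³/μ): a = (μ T²/4π²)^(1/3) = (398600 × 5488.3² / 4π²)^(1/3) = 6725 km.
Altitude h = a − R = 6725 − 6371 = 354 km.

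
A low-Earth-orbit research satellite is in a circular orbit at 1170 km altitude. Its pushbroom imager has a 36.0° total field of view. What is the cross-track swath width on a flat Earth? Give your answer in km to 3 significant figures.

Half-angle = 36.0°/2 = 18°.
Swath width ≈ 2h·tan(θ/2) = 2 × 1170 × tan(18°) = 760.3 km.

760 km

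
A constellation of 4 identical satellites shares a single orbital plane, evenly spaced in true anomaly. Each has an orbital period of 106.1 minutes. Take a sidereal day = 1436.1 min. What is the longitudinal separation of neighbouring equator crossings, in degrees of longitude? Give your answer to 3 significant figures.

T = 106.1 min = 6366.0 s.
Single-satellite node shift = (6366.0/86166) × 360° = 26.60°.
With 4 satellites evenly phased, successive equator crossings are 26.60/4 = 6.649° apart.

6.65°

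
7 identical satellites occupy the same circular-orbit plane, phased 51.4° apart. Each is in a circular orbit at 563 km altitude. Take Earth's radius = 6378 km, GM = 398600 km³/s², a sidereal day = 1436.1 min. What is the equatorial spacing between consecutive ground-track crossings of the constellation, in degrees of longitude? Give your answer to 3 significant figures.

3.43°

Semi-major axis a = 6378 + 563 = 6941 km. Period T = 2π√(a³/μ) = 2π√(6941³/398600) = 5755.0 s = 95.92 min.
Single-satellite node shift = (5755.0/86166) × 360° = 24.04°.
With 7 satellites evenly phased, successive equator crossings are 24.04/7 = 3.435° apart.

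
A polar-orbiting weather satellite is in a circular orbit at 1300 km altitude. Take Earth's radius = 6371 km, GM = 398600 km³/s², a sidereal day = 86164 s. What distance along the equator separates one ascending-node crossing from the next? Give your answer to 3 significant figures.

Semi-major axis a = 6371 + 1300 = 7671 km. Period T = 2π√(a³/μ) = 2π√(7671³/398600) = 6686.4 s = 111.44 min.
During one orbit Earth rotates (6686.4 / 86164) × 360° = 27.94°.
At the equator that is 27.94° × (2π·6371/360) km/° = 27.94 × 111.2 = 3106 km.

3110 km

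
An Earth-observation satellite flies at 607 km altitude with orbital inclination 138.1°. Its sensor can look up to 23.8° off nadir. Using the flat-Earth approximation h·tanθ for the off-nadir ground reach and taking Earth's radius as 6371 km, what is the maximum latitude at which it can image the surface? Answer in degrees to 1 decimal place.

Retrograde orbit: the ground track reaches ±(180° − i) = ±(180 − 138.1) = ±41.9°.
Sensor half-swath on the ground ≈ 607·tan(23.8°) = 268 km = 2.41° of latitude.
Maximum observable latitude ≈ 41.9 + 2.41 = 44.3°.

44.3°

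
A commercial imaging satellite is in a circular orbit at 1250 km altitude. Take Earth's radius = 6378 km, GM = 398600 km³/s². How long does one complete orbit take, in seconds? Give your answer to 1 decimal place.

6630.2 seconds

Semi-major axis a = 6378 + 1250 = 7628 km. Period T = 2π√(a³/μ) = 2π√(7628³/398600) = 6630.2 s = 110.50 min.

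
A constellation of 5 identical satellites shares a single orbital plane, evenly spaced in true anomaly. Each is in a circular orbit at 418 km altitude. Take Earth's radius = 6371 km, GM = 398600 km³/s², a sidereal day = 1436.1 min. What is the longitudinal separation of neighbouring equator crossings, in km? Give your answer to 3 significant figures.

517 km

Semi-major axis a = 6371 + 418 = 6789 km. Period T = 2π√(a³/μ) = 2π√(6789³/398600) = 5567.0 s = 92.78 min.
Single-satellite node shift = (5567.0/86166) × 360° = 23.26°.
With 5 satellites evenly phased, successive equator crossings are 23.26/5 = 4.652° apart.
That is 4.652 × 111.2 = 517 km at the equator.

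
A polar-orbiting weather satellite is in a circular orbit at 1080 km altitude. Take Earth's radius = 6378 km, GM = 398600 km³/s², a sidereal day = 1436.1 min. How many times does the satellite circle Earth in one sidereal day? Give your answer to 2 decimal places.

13.44

Semi-major axis a = 6378 + 1080 = 7458 km. Period T = 2π√(a³/μ) = 2π√(7458³/398600) = 6409.8 s = 106.83 min.
Orbits per sidereal day = 86166 / 6409.8 = 13.443.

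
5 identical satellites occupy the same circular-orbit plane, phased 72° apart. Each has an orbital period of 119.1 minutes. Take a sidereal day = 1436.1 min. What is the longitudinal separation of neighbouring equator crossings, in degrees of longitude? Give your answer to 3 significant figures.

T = 119.1 min = 7146.0 s.
Single-satellite node shift = (7146.0/86166) × 360° = 29.86°.
With 5 satellites evenly phased, successive equator crossings are 29.86/5 = 5.971° apart.

5.97°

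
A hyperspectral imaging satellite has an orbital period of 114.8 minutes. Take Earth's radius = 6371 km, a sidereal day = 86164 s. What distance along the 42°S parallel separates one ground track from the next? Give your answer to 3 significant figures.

T = 114.8 min = 6888.0 s.
Node shift per orbit = (6888.0/86164) × 360° = 28.78°.
Equatorial spacing = 28.78 × 111.2 km/° = 3200 km.
At 42° latitude, spacing = 3200 × cos(42°) = 2378 km.

2380 km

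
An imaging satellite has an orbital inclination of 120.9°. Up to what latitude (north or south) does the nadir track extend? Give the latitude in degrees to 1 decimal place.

59.1°

Retrograde orbit: the ground track reaches ±(180° − i) = ±(180 − 120.9) = ±59.1°.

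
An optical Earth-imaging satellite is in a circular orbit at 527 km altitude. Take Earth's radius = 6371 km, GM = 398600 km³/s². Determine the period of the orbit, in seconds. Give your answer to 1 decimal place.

Semi-major axis a = 6371 + 527 = 6898 km. Period T = 2π√(a³/μ) = 2π√(6898³/398600) = 5701.6 s = 95.03 min.

5701.6 seconds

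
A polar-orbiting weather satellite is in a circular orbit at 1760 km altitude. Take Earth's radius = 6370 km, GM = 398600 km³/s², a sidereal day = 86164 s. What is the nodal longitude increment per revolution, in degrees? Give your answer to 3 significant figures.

30.5°

Semi-major axis a = 6370 + 1760 = 8130 km. Period T = 2π√(a³/μ) = 2π√(8130³/398600) = 7295.4 s = 121.59 min.
During one orbit Earth rotates (7295.4 / 86164) × 360° = 30.48°.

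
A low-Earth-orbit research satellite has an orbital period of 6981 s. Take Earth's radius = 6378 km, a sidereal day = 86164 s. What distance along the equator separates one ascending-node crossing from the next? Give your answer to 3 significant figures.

3250 km

During one orbit Earth rotates (6981.0 / 86164) × 360° = 29.17°.
At the equator that is 29.17° × (2π·6378/360) km/° = 29.17 × 111.3 = 3247 km.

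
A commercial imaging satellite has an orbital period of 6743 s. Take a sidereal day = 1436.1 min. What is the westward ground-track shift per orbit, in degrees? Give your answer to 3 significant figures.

28.2°

During one orbit Earth rotates (6743.0 / 86166) × 360° = 28.17°.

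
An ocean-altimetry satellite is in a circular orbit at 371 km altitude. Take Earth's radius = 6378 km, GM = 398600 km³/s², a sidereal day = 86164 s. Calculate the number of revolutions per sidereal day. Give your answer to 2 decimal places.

15.62

Semi-major axis a = 6378 + 371 = 6749 km. Period T = 2π√(a³/μ) = 2π√(6749³/398600) = 5517.9 s = 91.96 min.
Orbits per sidereal day = 86164 / 5517.9 = 15.615.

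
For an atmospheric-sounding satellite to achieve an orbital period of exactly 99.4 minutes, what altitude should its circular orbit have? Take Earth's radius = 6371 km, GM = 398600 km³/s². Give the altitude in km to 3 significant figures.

737 km

T = 99.4 min = 5964.0 s.
From T = 2π√(a³/μ): a = (μ T²/4π²)^(1/3) = (398600 × 5964.0² / 4π²)^(1/3) = 7108 km.
Altitude h = a − R = 7108 − 6371 = 737 km.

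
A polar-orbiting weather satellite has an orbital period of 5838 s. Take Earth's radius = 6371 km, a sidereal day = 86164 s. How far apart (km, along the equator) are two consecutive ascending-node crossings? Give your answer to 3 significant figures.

2710 km

During one orbit Earth rotates (5838.0 / 86164) × 360° = 24.39°.
At the equator that is 24.39° × (2π·6371/360) km/° = 24.39 × 111.2 = 2712 km.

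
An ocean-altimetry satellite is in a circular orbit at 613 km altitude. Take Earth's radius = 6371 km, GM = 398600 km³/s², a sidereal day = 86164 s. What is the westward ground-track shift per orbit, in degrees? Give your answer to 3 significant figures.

Semi-major axis a = 6371 + 613 = 6984 km. Period T = 2π√(a³/μ) = 2π√(6984³/398600) = 5808.5 s = 96.81 min.
During one orbit Earth rotates (5808.5 / 86164) × 360° = 24.27°.

24.3°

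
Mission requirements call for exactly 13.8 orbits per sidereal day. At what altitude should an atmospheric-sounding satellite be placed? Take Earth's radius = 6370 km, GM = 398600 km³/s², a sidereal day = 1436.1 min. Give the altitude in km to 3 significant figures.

Required period T = 86166 / 13.8 = 6243.9 s.
From T = 2π√(a³/μ): a = (μ T²/4π²)^(1/3) = (398600 × 6243.9² / 4π²)^(1/3) = 7329 km.
Altitude h = a − R = 7329 − 6370 = 959 km.

959 km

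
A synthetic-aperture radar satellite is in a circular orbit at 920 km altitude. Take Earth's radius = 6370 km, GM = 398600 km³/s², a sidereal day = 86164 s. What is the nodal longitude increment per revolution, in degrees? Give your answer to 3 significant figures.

Semi-major axis a = 6370 + 920 = 7290 km. Period T = 2π√(a³/μ) = 2π√(7290³/398600) = 6194.4 s = 103.24 min.
During one orbit Earth rotates (6194.4 / 86164) × 360° = 25.88°.

25.9°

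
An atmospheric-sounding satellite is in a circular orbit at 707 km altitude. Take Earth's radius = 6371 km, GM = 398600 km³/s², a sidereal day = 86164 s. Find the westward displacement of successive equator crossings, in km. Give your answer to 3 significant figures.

Semi-major axis a = 6371 + 707 = 7078 km. Period T = 2π√(a³/μ) = 2π√(7078³/398600) = 5926.2 s = 98.77 min.
During one orbit Earth rotates (5926.2 / 86164) × 360° = 24.76°.
At the equator that is 24.76° × (2π·6371/360) km/° = 24.76 × 111.2 = 2753 km.

2750 km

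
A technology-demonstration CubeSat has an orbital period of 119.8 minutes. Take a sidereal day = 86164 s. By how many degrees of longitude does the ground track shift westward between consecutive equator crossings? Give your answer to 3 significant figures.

30.0°

T = 119.8 min = 7188.0 s.
During one orbit Earth rotates (7188.0 / 86164) × 360° = 30.03°.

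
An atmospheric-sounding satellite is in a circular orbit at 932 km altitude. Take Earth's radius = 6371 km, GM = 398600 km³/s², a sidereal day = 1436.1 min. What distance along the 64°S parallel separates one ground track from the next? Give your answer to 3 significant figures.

Semi-major axis a = 6371 + 932 = 7303 km. Period T = 2π√(a³/μ) = 2π√(7303³/398600) = 6211.0 s = 103.52 min.
Node shift per orbit = (6211.0/86166) × 360° = 25.95°.
Equatorial spacing = 25.95 × 111.2 km/° = 2885 km.
At 64° latitude, spacing = 2885 × cos(64°) = 1265 km.

1260 km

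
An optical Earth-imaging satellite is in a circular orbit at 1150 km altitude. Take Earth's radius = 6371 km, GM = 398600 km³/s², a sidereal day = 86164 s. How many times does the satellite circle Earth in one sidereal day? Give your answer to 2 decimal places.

Semi-major axis a = 6371 + 1150 = 7521 km. Period T = 2π√(a³/μ) = 2π√(7521³/398600) = 6491.2 s = 108.19 min.
Orbits per sidereal day = 86164 / 6491.2 = 13.274.

13.27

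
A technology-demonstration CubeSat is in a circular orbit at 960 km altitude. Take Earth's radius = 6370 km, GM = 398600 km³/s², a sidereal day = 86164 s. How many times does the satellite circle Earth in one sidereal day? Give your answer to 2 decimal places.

13.80

Semi-major axis a = 6370 + 960 = 7330 km. Period T = 2π√(a³/μ) = 2π√(7330³/398600) = 6245.5 s = 104.09 min.
Orbits per sidereal day = 86164 / 6245.5 = 13.796.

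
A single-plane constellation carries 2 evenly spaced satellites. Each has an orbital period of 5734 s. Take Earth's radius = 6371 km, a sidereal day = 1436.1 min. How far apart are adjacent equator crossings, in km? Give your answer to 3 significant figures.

1330 km

Single-satellite node shift = (5734.0/86166) × 360° = 23.96°.
With 2 satellites evenly phased, successive equator crossings are 23.96/2 = 11.978° apart.
That is 11.978 × 111.2 = 1332 km at the equator.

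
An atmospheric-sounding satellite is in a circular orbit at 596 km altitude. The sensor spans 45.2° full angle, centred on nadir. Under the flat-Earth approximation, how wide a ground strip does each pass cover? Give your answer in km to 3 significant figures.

Half-angle = 45.2°/2 = 22.6°.
Swath width ≈ 2h·tan(θ/2) = 2 × 596 × tan(22.6°) = 496.2 km.

496 km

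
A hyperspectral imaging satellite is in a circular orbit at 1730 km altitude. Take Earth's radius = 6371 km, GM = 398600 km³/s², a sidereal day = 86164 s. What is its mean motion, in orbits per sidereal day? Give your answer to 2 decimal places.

Semi-major axis a = 6371 + 1730 = 8101 km. Period T = 2π√(a³/μ) = 2π√(8101³/398600) = 7256.4 s = 120.94 min.
Orbits per sidereal day = 86164 / 7256.4 = 11.874.

11.87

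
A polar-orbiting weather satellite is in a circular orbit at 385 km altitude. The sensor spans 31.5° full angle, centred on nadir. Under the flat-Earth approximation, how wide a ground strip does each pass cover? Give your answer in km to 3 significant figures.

217 km

Half-angle = 31.5°/2 = 15.75°.
Swath width ≈ 2h·tan(θ/2) = 2 × 385 × tan(15.75°) = 217.2 km.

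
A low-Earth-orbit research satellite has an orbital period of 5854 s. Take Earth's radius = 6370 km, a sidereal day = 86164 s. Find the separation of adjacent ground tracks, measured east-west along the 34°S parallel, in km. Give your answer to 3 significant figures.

Node shift per orbit = (5854.0/86164) × 360° = 24.46°.
Equatorial spacing = 24.46 × 111.2 km/° = 2719 km.
At 34° latitude, spacing = 2719 × cos(34°) = 2254 km.

2250 km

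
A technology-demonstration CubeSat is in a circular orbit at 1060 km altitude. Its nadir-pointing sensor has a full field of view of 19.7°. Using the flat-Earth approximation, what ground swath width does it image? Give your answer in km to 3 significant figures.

368 km

Half-angle = 19.7°/2 = 9.85°.
Swath width ≈ 2h·tan(θ/2) = 2 × 1060 × tan(9.85°) = 368.1 km.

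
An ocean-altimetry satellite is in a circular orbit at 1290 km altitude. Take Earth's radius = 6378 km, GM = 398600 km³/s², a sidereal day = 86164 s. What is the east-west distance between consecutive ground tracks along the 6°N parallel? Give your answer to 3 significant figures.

3090 km

Semi-major axis a = 6378 + 1290 = 7668 km. Period T = 2π√(a³/μ) = 2π√(7668³/398600) = 6682.4 s = 111.37 min.
Node shift per orbit = (6682.4/86164) × 360° = 27.92°.
Equatorial spacing = 27.92 × 111.3 km/° = 3108 km.
At 6° latitude, spacing = 3108 × cos(6°) = 3091 km.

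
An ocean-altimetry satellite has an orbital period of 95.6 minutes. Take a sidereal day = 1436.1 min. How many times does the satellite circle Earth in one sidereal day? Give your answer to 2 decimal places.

T = 95.6 min = 5736.0 s.
Orbits per sidereal day = 86166 / 5736.0 = 15.022.

15.02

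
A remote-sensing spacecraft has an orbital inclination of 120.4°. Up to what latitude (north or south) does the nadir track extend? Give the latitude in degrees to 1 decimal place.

59.6°

Retrograde orbit: the ground track reaches ±(180° − i) = ±(180 − 120.4) = ±59.6°.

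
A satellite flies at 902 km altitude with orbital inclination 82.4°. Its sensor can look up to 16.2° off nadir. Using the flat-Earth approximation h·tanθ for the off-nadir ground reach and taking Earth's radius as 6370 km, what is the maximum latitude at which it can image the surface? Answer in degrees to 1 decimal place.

84.8°

For a prograde orbit the ground track reaches latitude ±i = ±82.4°.
Sensor half-swath on the ground ≈ 902·tan(16.2°) = 262 km = 2.36° of latitude.
Maximum observable latitude ≈ 82.4 + 2.36 = 84.8°.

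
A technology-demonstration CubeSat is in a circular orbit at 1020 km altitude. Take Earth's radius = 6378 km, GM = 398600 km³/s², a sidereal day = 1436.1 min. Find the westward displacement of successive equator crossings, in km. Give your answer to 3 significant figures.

2950 km

Semi-major axis a = 6378 + 1020 = 7398 km. Period T = 2π√(a³/μ) = 2π√(7398³/398600) = 6332.6 s = 105.54 min.
During one orbit Earth rotates (6332.6 / 86166) × 360° = 26.46°.
At the equator that is 26.46° × (2π·6378/360) km/° = 26.46 × 111.3 = 2945 km.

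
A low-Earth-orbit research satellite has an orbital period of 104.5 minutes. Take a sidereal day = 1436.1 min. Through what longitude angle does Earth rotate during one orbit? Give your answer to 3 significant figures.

T = 104.5 min = 6270.0 s.
During one orbit Earth rotates (6270.0 / 86166) × 360° = 26.20°.

26.2°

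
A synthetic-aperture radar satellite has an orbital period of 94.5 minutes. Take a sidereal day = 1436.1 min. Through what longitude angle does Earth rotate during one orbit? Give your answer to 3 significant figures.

T = 94.5 min = 5670.0 s.
During one orbit Earth rotates (5670.0 / 86166) × 360° = 23.69°.

23.7°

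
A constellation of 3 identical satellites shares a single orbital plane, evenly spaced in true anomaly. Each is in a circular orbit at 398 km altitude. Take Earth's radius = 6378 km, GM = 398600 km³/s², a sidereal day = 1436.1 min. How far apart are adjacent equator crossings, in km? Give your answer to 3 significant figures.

Semi-major axis a = 6378 + 398 = 6776 km. Period T = 2π√(a³/μ) = 2π√(6776³/398600) = 5551.0 s = 92.52 min.
Single-satellite node shift = (5551.0/86166) × 360° = 23.19°.
With 3 satellites evenly phased, successive equator crossings are 23.19/3 = 7.731° apart.
That is 7.731 × 111.3 = 861 km at the equator.

861 km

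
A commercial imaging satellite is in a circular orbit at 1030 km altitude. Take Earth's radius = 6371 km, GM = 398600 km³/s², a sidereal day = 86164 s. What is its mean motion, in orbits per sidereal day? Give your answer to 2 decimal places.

13.60

Semi-major axis a = 6371 + 1030 = 7401 km. Period T = 2π√(a³/μ) = 2π√(7401³/398600) = 6336.5 s = 105.61 min.
Orbits per sidereal day = 86164 / 6336.5 = 13.598.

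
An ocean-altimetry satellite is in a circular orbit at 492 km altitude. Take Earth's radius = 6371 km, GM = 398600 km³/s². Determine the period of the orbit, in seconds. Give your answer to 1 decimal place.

5658.3 seconds

Semi-major axis a = 6371 + 492 = 6863 km. Period T = 2π√(a³/μ) = 2π√(6863³/398600) = 5658.3 s = 94.30 min.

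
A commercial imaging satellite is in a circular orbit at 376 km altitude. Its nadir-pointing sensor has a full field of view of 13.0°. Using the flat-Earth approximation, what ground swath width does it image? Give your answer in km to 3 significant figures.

85.7 km

Half-angle = 13.0°/2 = 6.5°.
Swath width ≈ 2h·tan(θ/2) = 2 × 376 × tan(6.5°) = 85.7 km.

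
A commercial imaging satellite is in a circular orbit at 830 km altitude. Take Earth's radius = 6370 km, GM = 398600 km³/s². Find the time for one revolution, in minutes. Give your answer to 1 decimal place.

101.3 min

Semi-major axis a = 6370 + 830 = 7200 km. Period T = 2π√(a³/μ) = 2π√(7200³/398600) = 6080.1 s = 101.33 min.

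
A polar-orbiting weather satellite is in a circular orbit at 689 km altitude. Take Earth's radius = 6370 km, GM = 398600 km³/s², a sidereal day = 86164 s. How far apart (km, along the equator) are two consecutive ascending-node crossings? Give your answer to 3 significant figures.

2740 km

Semi-major axis a = 6370 + 689 = 7059 km. Period T = 2π√(a³/μ) = 2π√(7059³/398600) = 5902.4 s = 98.37 min.
During one orbit Earth rotates (5902.4 / 86164) × 360° = 24.66°.
At the equator that is 24.66° × (2π·6370/360) km/° = 24.66 × 111.2 = 2742 km.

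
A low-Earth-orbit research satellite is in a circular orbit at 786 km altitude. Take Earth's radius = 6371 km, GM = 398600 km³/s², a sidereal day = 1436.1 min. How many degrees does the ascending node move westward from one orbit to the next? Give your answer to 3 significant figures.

Semi-major axis a = 6371 + 786 = 7157 km. Period T = 2π√(a³/μ) = 2π√(7157³/398600) = 6025.7 s = 100.43 min.
During one orbit Earth rotates (6025.7 / 86166) × 360° = 25.18°.

25.2°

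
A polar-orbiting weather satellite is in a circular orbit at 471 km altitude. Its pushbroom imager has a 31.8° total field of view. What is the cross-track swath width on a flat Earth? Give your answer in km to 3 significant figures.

268 km

Half-angle = 31.8°/2 = 15.9°.
Swath width ≈ 2h·tan(θ/2) = 2 × 471 × tan(15.9°) = 268.3 km.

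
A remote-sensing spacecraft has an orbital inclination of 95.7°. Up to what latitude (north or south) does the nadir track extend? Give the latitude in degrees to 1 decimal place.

84.3°

Retrograde orbit: the ground track reaches ±(180° − i) = ±(180 − 95.7) = ±84.3°.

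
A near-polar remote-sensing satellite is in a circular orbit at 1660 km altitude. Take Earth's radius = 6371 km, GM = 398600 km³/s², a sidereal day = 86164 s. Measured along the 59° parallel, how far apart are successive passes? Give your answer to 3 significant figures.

1710 km

Semi-major axis a = 6371 + 1660 = 8031 km. Period T = 2π√(a³/μ) = 2π√(8031³/398600) = 7162.5 s = 119.38 min.
Node shift per orbit = (7162.5/86164) × 360° = 29.93°.
Equatorial spacing = 29.93 × 111.2 km/° = 3328 km.
At 59° latitude, spacing = 3328 × cos(59°) = 1714 km.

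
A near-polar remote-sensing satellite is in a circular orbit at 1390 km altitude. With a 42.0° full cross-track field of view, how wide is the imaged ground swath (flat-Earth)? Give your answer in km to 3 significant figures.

1070 km

Half-angle = 42.0°/2 = 21°.
Swath width ≈ 2h·tan(θ/2) = 2 × 1390 × tan(21°) = 1067.1 km.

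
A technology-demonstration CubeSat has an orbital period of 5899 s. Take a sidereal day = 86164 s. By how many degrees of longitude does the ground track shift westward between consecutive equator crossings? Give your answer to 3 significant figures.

During one orbit Earth rotates (5899.0 / 86164) × 360° = 24.65°.

24.6°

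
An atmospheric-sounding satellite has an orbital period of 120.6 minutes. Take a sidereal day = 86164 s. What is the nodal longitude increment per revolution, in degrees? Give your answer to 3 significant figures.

T = 120.6 min = 7236.0 s.
During one orbit Earth rotates (7236.0 / 86164) × 360° = 30.23°.

30.2°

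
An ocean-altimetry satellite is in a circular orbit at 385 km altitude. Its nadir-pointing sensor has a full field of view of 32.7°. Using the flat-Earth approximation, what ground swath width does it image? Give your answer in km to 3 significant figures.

Half-angle = 32.7°/2 = 16.35°.
Swath width ≈ 2h·tan(θ/2) = 2 × 385 × tan(16.35°) = 225.9 km.

226 km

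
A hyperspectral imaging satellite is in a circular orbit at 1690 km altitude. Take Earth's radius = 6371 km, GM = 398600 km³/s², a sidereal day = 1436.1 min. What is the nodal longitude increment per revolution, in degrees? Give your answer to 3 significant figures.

30.1°

Semi-major axis a = 6371 + 1690 = 8061 km. Period T = 2π√(a³/μ) = 2π√(8061³/398600) = 7202.7 s = 120.04 min.
During one orbit Earth rotates (7202.7 / 86166) × 360° = 30.09°.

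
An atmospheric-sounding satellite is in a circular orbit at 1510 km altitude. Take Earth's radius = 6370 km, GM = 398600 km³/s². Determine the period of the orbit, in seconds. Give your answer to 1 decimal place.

Semi-major axis a = 6370 + 1510 = 7880 km. Period T = 2π√(a³/μ) = 2π√(7880³/398600) = 6961.5 s = 116.02 min.

6961.5 seconds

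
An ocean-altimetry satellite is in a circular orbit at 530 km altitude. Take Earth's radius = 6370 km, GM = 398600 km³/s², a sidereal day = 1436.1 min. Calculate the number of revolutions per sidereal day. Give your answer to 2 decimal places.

Semi-major axis a = 6370 + 530 = 6900 km. Period T = 2π√(a³/μ) = 2π√(6900³/398600) = 5704.1 s = 95.07 min.
Orbits per sidereal day = 86166 / 5704.1 = 15.106.

15.11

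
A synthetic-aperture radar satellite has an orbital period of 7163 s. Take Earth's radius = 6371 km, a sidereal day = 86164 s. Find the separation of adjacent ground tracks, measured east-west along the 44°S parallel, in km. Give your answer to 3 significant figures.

Node shift per orbit = (7163.0/86164) × 360° = 29.93°.
Equatorial spacing = 29.93 × 111.2 km/° = 3328 km.
At 44° latitude, spacing = 3328 × cos(44°) = 2394 km.

2390 km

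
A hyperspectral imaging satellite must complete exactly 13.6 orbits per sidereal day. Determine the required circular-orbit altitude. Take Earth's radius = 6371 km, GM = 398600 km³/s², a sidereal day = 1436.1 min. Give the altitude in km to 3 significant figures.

Required period T = 86166 / 13.6 = 6335.7 s.
From T = 2π√(a³/μ): a = (μ T²/4π²)^(1/3) = (398600 × 6335.7² / 4π²)^(1/3) = 7400 km.
Altitude h = a − R = 7400 − 6371 = 1029 km.

1030 km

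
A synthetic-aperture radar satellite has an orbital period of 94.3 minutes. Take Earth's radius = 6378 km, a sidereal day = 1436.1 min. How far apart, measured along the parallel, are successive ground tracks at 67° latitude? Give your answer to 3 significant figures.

1030 km

T = 94.3 min = 5658.0 s.
Node shift per orbit = (5658.0/86166) × 360° = 23.64°.
Equatorial spacing = 23.64 × 111.3 km/° = 2631 km.
At 67° latitude, spacing = 2631 × cos(67°) = 1028 km.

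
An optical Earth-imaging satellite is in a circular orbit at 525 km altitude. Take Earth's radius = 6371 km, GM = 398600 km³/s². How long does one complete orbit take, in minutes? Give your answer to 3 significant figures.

95.0 min

Semi-major axis a = 6371 + 525 = 6896 km. Period T = 2π√(a³/μ) = 2π√(6896³/398600) = 5699.1 s = 94.99 min.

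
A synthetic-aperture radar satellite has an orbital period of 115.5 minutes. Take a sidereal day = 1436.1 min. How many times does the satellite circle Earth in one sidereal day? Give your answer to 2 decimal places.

12.43

T = 115.5 min = 6930.0 s.
Orbits per sidereal day = 86166 / 6930.0 = 12.434.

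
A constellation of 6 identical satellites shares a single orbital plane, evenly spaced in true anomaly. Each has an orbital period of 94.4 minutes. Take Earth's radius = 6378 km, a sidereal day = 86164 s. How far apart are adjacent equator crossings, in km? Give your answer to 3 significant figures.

T = 94.4 min = 5664.0 s.
Single-satellite node shift = (5664.0/86164) × 360° = 23.66°.
With 6 satellites evenly phased, successive equator crossings are 23.66/6 = 3.944° apart.
That is 3.944 × 111.3 = 439 km at the equator.

439 km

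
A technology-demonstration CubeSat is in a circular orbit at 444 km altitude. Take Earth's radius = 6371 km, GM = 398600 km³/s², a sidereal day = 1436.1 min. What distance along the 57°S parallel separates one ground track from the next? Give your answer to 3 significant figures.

Semi-major axis a = 6371 + 444 = 6815 km. Period T = 2π√(a³/μ) = 2π√(6815³/398600) = 5599.0 s = 93.32 min.
Node shift per orbit = (5599.0/86166) × 360° = 23.39°.
Equatorial spacing = 23.39 × 111.2 km/° = 2601 km.
At 57° latitude, spacing = 2601 × cos(57°) = 1417 km.

1420 km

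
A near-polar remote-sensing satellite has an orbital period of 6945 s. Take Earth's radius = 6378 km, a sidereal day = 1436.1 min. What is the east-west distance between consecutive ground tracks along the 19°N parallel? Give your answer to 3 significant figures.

Node shift per orbit = (6945.0/86166) × 360° = 29.02°.
Equatorial spacing = 29.02 × 111.3 km/° = 3230 km.
At 19° latitude, spacing = 3230 × cos(19°) = 3054 km.

3050 km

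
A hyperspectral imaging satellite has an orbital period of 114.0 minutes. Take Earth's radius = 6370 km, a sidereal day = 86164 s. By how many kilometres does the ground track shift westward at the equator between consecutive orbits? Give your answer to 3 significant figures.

T = 114.0 min = 6840.0 s.
During one orbit Earth rotates (6840.0 / 86164) × 360° = 28.58°.
At the equator that is 28.58° × (2π·6370/360) km/° = 28.58 × 111.2 = 3177 km.

3180 km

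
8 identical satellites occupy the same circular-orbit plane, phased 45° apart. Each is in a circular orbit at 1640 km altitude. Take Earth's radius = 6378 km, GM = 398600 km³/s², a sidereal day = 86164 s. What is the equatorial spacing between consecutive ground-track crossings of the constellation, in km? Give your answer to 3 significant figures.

Semi-major axis a = 6378 + 1640 = 8018 km. Period T = 2π√(a³/μ) = 2π√(8018³/398600) = 7145.1 s = 119.09 min.
Single-satellite node shift = (7145.1/86164) × 360° = 29.85°.
With 8 satellites evenly phased, successive equator crossings are 29.85/8 = 3.732° apart.
That is 3.732 × 111.3 = 415 km at the equator.

415 km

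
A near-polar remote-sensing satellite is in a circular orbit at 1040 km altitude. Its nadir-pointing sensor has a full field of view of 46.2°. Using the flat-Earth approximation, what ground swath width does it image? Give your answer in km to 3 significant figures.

887 km

Half-angle = 46.2°/2 = 23.1°.
Swath width ≈ 2h·tan(θ/2) = 2 × 1040 × tan(23.1°) = 887.2 km.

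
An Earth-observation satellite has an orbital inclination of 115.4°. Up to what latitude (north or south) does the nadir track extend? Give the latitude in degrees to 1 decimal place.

64.6°

Retrograde orbit: the ground track reaches ±(180° − i) = ±(180 − 115.4) = ±64.6°.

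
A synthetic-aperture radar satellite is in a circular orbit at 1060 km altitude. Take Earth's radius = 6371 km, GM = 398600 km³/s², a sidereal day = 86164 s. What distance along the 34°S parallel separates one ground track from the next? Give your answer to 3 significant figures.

Semi-major axis a = 6371 + 1060 = 7431 km. Period T = 2π√(a³/μ) = 2π√(7431³/398600) = 6375.0 s = 106.25 min.
Node shift per orbit = (6375.0/86164) × 360° = 26.64°.
Equatorial spacing = 26.64 × 111.2 km/° = 2962 km.
At 34° latitude, spacing = 2962 × cos(34°) = 2455 km.

2460 km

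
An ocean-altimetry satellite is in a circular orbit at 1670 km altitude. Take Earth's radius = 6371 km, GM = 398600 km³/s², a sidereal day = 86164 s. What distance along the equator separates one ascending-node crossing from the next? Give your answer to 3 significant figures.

Semi-major axis a = 6371 + 1670 = 8041 km. Period T = 2π√(a³/μ) = 2π√(8041³/398600) = 7175.9 s = 119.60 min.
During one orbit Earth rotates (7175.9 / 86164) × 360° = 29.98°.
At the equator that is 29.98° × (2π·6371/360) km/° = 29.98 × 111.2 = 3334 km.

3330 km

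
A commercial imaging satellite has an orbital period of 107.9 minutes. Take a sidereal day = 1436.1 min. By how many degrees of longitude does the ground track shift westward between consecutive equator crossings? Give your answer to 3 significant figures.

27.0°

T = 107.9 min = 6474.0 s.
During one orbit Earth rotates (6474.0 / 86166) × 360° = 27.05°.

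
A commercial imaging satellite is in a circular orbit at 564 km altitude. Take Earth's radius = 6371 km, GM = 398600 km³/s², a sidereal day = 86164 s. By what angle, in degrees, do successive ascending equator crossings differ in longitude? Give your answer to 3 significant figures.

Semi-major axis a = 6371 + 564 = 6935 km. Period T = 2π√(a³/μ) = 2π√(6935³/398600) = 5747.5 s = 95.79 min.
During one orbit Earth rotates (5747.5 / 86164) × 360° = 24.01°.

24.0°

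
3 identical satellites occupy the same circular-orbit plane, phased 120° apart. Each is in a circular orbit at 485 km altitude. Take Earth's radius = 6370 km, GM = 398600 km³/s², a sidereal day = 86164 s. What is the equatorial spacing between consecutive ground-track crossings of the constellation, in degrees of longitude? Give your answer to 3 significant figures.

Semi-major axis a = 6370 + 485 = 6855 km. Period T = 2π√(a³/μ) = 2π√(6855³/398600) = 5648.4 s = 94.14 min.
Single-satellite node shift = (5648.4/86164) × 360° = 23.60°.
With 3 satellites evenly phased, successive equator crossings are 23.60/3 = 7.866° apart.

7.87°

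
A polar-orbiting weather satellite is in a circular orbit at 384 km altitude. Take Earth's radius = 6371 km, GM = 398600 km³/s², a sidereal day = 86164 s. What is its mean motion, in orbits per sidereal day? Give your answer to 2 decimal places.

15.59

Semi-major axis a = 6371 + 384 = 6755 km. Period T = 2π√(a³/μ) = 2π√(6755³/398600) = 5525.2 s = 92.09 min.
Orbits per sidereal day = 86164 / 5525.2 = 15.595.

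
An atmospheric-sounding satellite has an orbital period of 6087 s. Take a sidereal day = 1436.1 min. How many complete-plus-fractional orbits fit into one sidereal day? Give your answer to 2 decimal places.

Orbits per sidereal day = 86166 / 6087.0 = 14.156.

14.16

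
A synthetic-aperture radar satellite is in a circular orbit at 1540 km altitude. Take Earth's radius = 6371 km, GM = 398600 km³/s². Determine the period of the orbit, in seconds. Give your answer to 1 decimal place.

Semi-major axis a = 6371 + 1540 = 7911 km. Period T = 2π√(a³/μ) = 2π√(7911³/398600) = 7002.6 s = 116.71 min.

7002.6 seconds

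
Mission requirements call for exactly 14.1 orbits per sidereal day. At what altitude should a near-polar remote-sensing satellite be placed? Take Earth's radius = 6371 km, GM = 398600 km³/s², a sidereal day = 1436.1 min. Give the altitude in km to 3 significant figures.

Required period T = 86166 / 14.1 = 6111.1 s.
From T = 2π√(a³/μ): a = (μ T²/4π²)^(1/3) = (398600 × 6111.1² / 4π²)^(1/3) = 7224 km.
Altitude h = a − R = 7224 − 6371 = 853 km.

853 km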